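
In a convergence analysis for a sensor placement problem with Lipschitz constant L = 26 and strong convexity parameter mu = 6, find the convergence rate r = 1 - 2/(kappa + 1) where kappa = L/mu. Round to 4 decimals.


Step 1: Compute the condition number.
kappa = L/mu = 26/6 = 4.3333
Step 2: Compute the convergence rate.
r = 1 - 2/(kappa + 1) = 1 - 2*mu/(L + mu) = (L - mu)/(L + mu) = 20/32 = 0.625


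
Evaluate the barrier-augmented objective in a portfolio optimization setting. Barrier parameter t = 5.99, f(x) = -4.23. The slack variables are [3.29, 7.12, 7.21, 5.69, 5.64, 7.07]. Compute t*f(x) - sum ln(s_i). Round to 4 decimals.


Step 1: Compute log-barrier.
ln values: [1.1909, 1.9629, 1.9755, 1.7387, 1.7299, 1.9559]
phi = -(1.1909 + 1.9629 + 1.9755 + 1.7387 + 1.7299 + 1.9559) = -10.5537
Step 2: Compute augmented objective.
t*f(x) = 5.99*-4.23 = -25.3377
Total = -25.3377 - 10.5537 = -35.8914


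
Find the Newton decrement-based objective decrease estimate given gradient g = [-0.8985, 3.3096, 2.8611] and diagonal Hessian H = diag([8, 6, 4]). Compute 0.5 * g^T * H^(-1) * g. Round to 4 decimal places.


Step 1: H is diagonal, so H^(-1) * g = [-0.1123, 0.5516, 0.7153].
Step 2: g^T H^(-1) g = sum_i g_i^2 / H_ii
  = (-0.8985)^2/8 + (3.3096)^2/6 + (2.8611)^2/4
  = 0.1009 + 1.8256 + 2.0465 = 3.973
Step 3: Objective decrease = 0.5 * g^T H^(-1) g = 1.9865


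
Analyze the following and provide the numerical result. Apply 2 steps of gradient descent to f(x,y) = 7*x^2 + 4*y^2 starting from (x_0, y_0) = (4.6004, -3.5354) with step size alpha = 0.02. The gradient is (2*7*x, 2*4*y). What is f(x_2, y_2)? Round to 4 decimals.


Gradient descent on f(x,y) = 7*x^2 + 4*y^2.
Starting point: (4.6004, -3.5354), alpha = 0.02
Step 1: grad_x = 2*7*4.6004 = 64.4056, grad_y = 2*4*-3.5354 = -28.2832
  x_1 = 4.6004 - 0.02*64.4056 = 3.3123
  y_1 = -3.5354 - 0.02*-28.2832 = -2.9697
Step 2: grad_x = 2*7*3.3123 = 46.372, grad_y = 2*4*-2.9697 = -23.7579
  x_2 = 3.3123 - 0.02*46.372 = 2.3848
  y_2 = -2.9697 - 0.02*-23.7579 = -2.4946
f(2.3848, -2.4946) = 7*2.3848^2 + 4*(-2.4946)^2 = 64.7042


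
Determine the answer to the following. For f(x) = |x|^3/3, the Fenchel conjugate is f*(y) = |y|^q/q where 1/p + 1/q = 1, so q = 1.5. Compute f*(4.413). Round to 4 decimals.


The conjugate exponent q satisfies 1/p + 1/q = 1.
p = 3, so q = 3/(3 - 1) = 1.5
|y|^q = 4.413^1.5 = 9.2705
f*(4.413) = 9.2705 / 1.5 = 6.1803


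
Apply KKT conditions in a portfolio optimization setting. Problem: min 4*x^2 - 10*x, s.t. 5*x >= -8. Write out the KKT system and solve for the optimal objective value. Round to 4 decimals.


Step 1: Try lambda = 0 (constraint inactive).
Stationarity: 2*4*x - 10 = 0
x* = 10/(2*4) = 1.25
Check constraint: 5*1.25 = 6.25 >= -8 -- satisfied.
Step 2: Compute optimal value.
f(x*) = 4*1.25^2 - 10*1.25 = -6.25


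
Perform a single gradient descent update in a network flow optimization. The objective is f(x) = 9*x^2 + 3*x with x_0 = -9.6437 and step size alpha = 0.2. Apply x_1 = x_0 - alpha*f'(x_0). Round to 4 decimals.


We compute the gradient at x_0 and apply the update.
f'(x) = 18*x + 3
f'(-9.6437) = 18*-9.6437 + 3 = -170.5866
x_1 = -9.6437 - 0.2*-170.5866 = 24.4736


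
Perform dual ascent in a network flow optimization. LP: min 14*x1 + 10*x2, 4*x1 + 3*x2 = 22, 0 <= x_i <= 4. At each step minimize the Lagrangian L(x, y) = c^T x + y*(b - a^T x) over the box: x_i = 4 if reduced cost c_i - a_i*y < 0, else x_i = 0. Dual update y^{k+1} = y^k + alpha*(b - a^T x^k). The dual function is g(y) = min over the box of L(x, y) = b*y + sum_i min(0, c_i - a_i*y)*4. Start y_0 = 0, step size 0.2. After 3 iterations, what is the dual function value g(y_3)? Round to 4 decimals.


Dual ascent for LP: min 14*x1 + 10*x2, 4*x1 + 3*x2 = 22, 0 <= x_i <= 4
Step 1: y^k = 0.0, reduced costs: (14.0, 10.0)
  x^k = (0.0, 0.0), subgradient = b - a^T x = 22.0
  y^{k+1} = 0.0 + 0.2*22.0 = 4.4
Step 2: y^k = 4.4, reduced costs: (-3.6, -3.2)
  x^k = (4.0, 4.0), subgradient = b - a^T x = -6.0
  y^{k+1} = 4.4 + 0.2*-6.0 = 3.2
Step 3: y^k = 3.2, reduced costs: (1.2, 0.4)
  x^k = (0.0, 0.0), subgradient = b - a^T x = 22.0
  y^{k+1} = 3.2 + 0.2*22.0 = 7.6
Dual objective at y_3 = 7.6: reduced costs (-16.4, -12.8), box minimizer x = (4.0, 4.0)
g(y_3) = b*y + (c1 - a1*y)*x1 + (c2 - a2*y)*x2 = 22*7.6 + (-16.4)*4.0 + (-12.8)*4.0 = 167.2 - 65.6 - 51.2 = 50.4


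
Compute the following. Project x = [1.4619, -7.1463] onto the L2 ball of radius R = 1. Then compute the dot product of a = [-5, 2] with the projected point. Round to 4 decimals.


Step 1: Compute ||x|| (intermediates to 6 decimals).
||x|| = sqrt(1.4619^2 + (-7.1463)^2) = 7.294296
Step 2: Project.
Since ||x|| > R, scale = R/||x|| = 1/7.294296 = 0.137093, proj(x) = scale * x
proj(x) = [0.200416, -0.979708]
Step 3: Dot product.
a^T * proj(x) = -5*0.200416 + 2*(-0.979708) = -2.9615


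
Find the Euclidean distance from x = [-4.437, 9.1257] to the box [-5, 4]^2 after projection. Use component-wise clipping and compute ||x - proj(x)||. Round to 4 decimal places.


Project each component onto [-5, 4].
clip(-4.437) = -4.437, clip(9.1257) = 4.0
Projection = [-4.437, 4.0]
Squared diffs: [0.0, 26.2728]
Distance = sqrt(26.2728) = 5.1257


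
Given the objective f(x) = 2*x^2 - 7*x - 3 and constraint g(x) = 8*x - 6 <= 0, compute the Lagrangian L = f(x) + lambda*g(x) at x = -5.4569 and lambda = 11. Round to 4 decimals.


Step 1: Evaluate f(x).
f(-5.4569) = 2*(-5.4569)^2 - 7*(-5.4569) - 3 = 94.7538
Step 2: Evaluate g(x).
g(-5.4569) = 8*-5.4569 - 6 = -49.6552
Step 3: Compute Lagrangian.
L = 94.7538 + 11*-49.6552 = -451.4534


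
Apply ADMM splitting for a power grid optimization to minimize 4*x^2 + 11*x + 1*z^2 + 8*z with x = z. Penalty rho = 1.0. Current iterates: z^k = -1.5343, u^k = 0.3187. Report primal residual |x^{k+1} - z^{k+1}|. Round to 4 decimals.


ADMM iteration with rho = 1.0, z^k = -1.5343, u^k = 0.3187
Step 1: x-update.
Minimize 4*x^2 + 11*x + (1.0/2)*(x + 1.5343 + 0.3187)^2
FOC: (2*4 + 1.0)*x = -11 + 1.0*(-1.5343 - 0.3187)
x^{k+1} = -1.4281
Step 2: z-update.
Minimize 1*z^2 + 8*z + (1.0/2)*(-1.4281 - z + 0.3187)^2
FOC: (2*1 + 1.0)*z = -8 + 1.0*(-1.4281 + 0.3187)
z^{k+1} = -3.0365
Step 3: u-update.
u^{k+1} = 0.3187 - 1.4281 + 3.0365 = 1.9271
Step 4: Primal residual = |-1.4281 + 3.0365| = 1.6084


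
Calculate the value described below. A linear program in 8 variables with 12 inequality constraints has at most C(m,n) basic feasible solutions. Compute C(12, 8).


Each vertex corresponds to some choice of n active constraints out of m, so the number of vertices is at most C(m, n) = m! / (n!(m-n)!).
m = 12, n = 8
Numerator: 12 * 11 * 10 * 9 * 8 * 7 * 6 * 5
Denominator: 8! = 40320
C(12, 8) = 495


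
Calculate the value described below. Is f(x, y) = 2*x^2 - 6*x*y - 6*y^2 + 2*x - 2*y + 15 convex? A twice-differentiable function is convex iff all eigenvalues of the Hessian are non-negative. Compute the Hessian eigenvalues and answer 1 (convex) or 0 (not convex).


The Hessian of f(x,y) = 2*x^2 - 6*x*y - 6*y^2 + 2*x - 2*y + 15 is:
H = [[4, -6], [-6, -12]]
Trace = 4 - 12 = -8
Determinant = 4*-12 - (-6)^2 = -84
Discriminant = (-8)^2 - 4*-84 = 400.0
Eigenvalues: lambda_1 = -14.0, lambda_2 = 6.0
The function is not convex.

0


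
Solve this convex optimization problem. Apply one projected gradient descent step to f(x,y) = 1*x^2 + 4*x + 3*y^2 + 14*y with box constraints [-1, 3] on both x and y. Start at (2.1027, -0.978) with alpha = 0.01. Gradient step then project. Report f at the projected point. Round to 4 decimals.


Step 1: Compute gradient at (2.1027, -0.978).
grad_x = 2*1*2.1027 + 4 = 8.2054
grad_y = 2*3*-0.978 + 14 = 8.132
Step 2: Gradient step.
x_raw = 2.1027 - 0.01*8.2054 = 2.0206
y_raw = -0.978 - 0.01*8.132 = -1.0593
Step 3: Project onto [-1, 3].
x_proj = clip(2.0206) = 2.0206
y_proj = clip(-1.0593) = -1.0
Step 4: Evaluate f.
f(2.0206, -1.0) = 1.1656


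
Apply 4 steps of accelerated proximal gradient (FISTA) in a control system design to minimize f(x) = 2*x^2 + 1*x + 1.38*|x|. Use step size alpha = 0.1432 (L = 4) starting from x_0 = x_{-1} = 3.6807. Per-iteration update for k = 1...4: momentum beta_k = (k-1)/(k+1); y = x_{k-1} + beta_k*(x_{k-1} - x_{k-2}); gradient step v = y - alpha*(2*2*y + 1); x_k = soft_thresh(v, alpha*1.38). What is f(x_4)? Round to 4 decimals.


FISTA on f(x) = 2*x^2 + 1*x + 1.38*|x|
L = 4, alpha = 0.1432
Iteration 1: beta = 0.0, y = 3.6807 + 0.0*(3.6807 - 3.6807) = 3.6807
  grad(y) = 15.7228, v = y - alpha*grad = 1.4292
  prox(v) = soft_thresh(1.4292, 0.1976) = 1.2316
Iteration 2: beta = 0.3333, y = 1.2316 + 0.3333*(1.2316 - 3.6807) = 0.4152
  grad(y) = 2.6608, v = y - alpha*grad = 0.0342
  prox(v) = soft_thresh(0.0342, 0.1976) = 0.0
Iteration 3: beta = 0.5, y = 0.0 + 0.5*(0.0 - 1.2316) = -0.6158
  grad(y) = -1.4632, v = y - alpha*grad = -0.4063
  prox(v) = soft_thresh(-0.4063, 0.1976) = -0.2086
Iteration 4: beta = 0.6, y = -0.2086 + 0.6*(-0.2086 - 0.0) = -0.3338
  grad(y) = -0.3354, v = y - alpha*grad = -0.2858
  prox(v) = soft_thresh(-0.2858, 0.1976) = -0.0882
f(x_4) = 2*(-0.0882)^2 + 1*(-0.0882) + 1.38*|-0.0882| = 0.0491


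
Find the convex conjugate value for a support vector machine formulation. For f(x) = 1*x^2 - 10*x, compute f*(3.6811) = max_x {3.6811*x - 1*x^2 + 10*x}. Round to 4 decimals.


f*(y) = sup_x {y*x - a*x^2 - b*x} = sup_x {(y-b)*x - a*x^2}
FOC: (y - b) - 2a*x = 0 => x* = (y - b)/(2a)
x* = (3.6811 + 10)/(2*1) = 6.8406
f*(3.6811) = (y-b)^2/(4a) = (3.6811 + 10)^2/(4*1)
= 187.1725/4 = 46.7931


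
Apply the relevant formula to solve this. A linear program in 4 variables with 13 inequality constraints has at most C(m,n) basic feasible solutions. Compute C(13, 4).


Each vertex corresponds to some choice of n active constraints out of m, so the number of vertices is at most C(m, n) = m! / (n!(m-n)!).
m = 13, n = 4
Numerator: 13 * 12 * 11 * 10
Denominator: 4! = 24
C(13, 4) = 715


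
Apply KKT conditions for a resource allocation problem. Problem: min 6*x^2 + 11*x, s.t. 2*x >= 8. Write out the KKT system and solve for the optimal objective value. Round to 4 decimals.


Step 1: Try lambda = 0 (constraint inactive).
x_unc = -11/(2*6) = -0.9167
Check: 2*-0.9167 = -1.8334 < 8 -- violated!
Step 2: Constraint must be active: 2*x = 8
x* = 8/2 = 4.0
lambda = (2*6*4.0 + 11)/2 = 29.5
Step 3: Compute optimal value.
f(x*) = 6*4.0^2 + 11*4.0 = 140.0


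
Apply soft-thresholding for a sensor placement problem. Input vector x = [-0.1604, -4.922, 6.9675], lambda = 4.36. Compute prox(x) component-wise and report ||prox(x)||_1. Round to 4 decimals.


Soft-thresholding with lambda = 4.36:
prox(-0.1604) = sign(-0.1604)*max(|-0.1604| - 4.36, 0) = 0.0
prox(-4.922) = sign(-4.922)*max(|-4.922| - 4.36, 0) = -0.562
prox(6.9675) = sign(6.9675)*max(|6.9675| - 4.36, 0) = 2.6075
prox(x) = [0.0, -0.562, 2.6075]
||prox(x)||_1 = 0.0 + 0.562 + 2.6075 = 3.1695


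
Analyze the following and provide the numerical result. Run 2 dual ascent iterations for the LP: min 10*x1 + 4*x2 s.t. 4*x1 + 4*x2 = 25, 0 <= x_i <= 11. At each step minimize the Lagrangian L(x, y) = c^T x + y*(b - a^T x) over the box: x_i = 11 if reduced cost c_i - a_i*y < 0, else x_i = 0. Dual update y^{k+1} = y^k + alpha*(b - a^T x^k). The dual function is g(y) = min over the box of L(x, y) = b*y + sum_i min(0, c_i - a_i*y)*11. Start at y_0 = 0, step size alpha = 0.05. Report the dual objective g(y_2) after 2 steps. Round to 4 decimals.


Dual ascent for LP: min 10*x1 + 4*x2, 4*x1 + 4*x2 = 25, 0 <= x_i <= 11
Step 1: y^k = 0.0, reduced costs: (10.0, 4.0)
  x^k = (0.0, 0.0), subgradient = b - a^T x = 25.0
  y^{k+1} = 0.0 + 0.05*25.0 = 1.25
Step 2: y^k = 1.25, reduced costs: (5.0, -1.0)
  x^k = (0.0, 11.0), subgradient = b - a^T x = -19.0
  y^{k+1} = 1.25 + 0.05*-19.0 = 0.3
Dual objective at y_2 = 0.3: reduced costs (8.8, 2.8), box minimizer x = (0.0, 0.0)
g(y_2) = b*y + (c1 - a1*y)*x1 + (c2 - a2*y)*x2 = 25*0.3 + 8.8*0.0 + 2.8*0.0 = 7.5 + 0.0 + 0.0 = 7.5


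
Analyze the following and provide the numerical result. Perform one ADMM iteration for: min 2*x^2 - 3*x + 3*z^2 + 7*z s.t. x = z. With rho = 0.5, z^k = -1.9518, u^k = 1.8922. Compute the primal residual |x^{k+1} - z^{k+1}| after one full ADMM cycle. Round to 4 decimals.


ADMM iteration with rho = 0.5, z^k = -1.9518, u^k = 1.8922
Step 1: x-update.
Minimize 2*x^2 - 3*x + (0.5/2)*(x + 1.9518 + 1.8922)^2
FOC: (2*2 + 0.5)*x = 3 + 0.5*(-1.9518 - 1.8922)
x^{k+1} = 0.2396
Step 2: z-update.
Minimize 3*z^2 + 7*z + (0.5/2)*(0.2396 - z + 1.8922)^2
FOC: (2*3 + 0.5)*z = -7 + 0.5*(0.2396 + 1.8922)
z^{k+1} = -0.9129
Step 3: u-update.
u^{k+1} = 1.8922 + 0.2396 + 0.9129 = 3.0447
Step 4: Primal residual = |0.2396 + 0.9129| = 1.1525


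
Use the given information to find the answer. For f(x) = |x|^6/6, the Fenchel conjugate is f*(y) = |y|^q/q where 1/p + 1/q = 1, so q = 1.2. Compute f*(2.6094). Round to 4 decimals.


The conjugate exponent q satisfies 1/p + 1/q = 1.
p = 6, so q = 6/(6 - 1) = 1.2
|y|^q = 2.6094^1.2 = 3.1612
f*(2.6094) = 3.1612 / 1.2 = 2.6343


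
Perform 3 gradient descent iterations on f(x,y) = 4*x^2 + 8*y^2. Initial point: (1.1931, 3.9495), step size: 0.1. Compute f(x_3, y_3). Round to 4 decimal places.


Gradient descent on f(x,y) = 4*x^2 + 8*y^2.
Starting point: (1.1931, 3.9495), alpha = 0.1
Step 1: grad_x = 2*4*1.1931 = 9.5448, grad_y = 2*8*3.9495 = 63.192
  x_1 = 1.1931 - 0.1*9.5448 = 0.2386
  y_1 = 3.9495 - 0.1*63.192 = -2.3697
Step 2: grad_x = 2*4*0.2386 = 1.909, grad_y = 2*8*-2.3697 = -37.9152
  x_2 = 0.2386 - 0.1*1.909 = 0.0477
  y_2 = -2.3697 - 0.1*-37.9152 = 1.4218
Step 3: grad_x = 2*4*0.0477 = 0.3818, grad_y = 2*8*1.4218 = 22.7491
  x_3 = 0.0477 - 0.1*0.3818 = 0.0095
  y_3 = 1.4218 - 0.1*22.7491 = -0.8531
f(0.0095, -0.8531) = 4*0.0095^2 + 8*(-0.8531)^2 = 5.8225


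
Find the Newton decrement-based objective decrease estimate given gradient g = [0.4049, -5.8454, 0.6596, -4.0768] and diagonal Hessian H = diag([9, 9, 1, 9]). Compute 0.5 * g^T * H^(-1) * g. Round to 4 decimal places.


Step 1: H is diagonal, so H^(-1) * g = [0.045, -0.6495, 0.6596, -0.453].
Step 2: g^T H^(-1) g = sum_i g_i^2 / H_ii
  = (0.4049)^2/9 + (-5.8454)^2/9 + (0.6596)^2/1 + (-4.0768)^2/9
  = 0.0182 + 3.7965 + 0.4351 + 1.8467 = 6.0965
Step 3: Objective decrease = 0.5 * g^T H^(-1) g = 3.0483


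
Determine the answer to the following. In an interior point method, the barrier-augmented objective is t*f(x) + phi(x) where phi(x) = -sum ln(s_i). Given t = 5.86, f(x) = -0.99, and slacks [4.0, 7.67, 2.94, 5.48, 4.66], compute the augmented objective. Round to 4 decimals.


Step 1: Compute log-barrier.
ln values: [1.3863, 2.0373, 1.0784, 1.7011, 1.539]
phi = -(1.3863 + 2.0373 + 1.0784 + 1.7011 + 1.539) = -7.7421
Step 2: Compute augmented objective.
t*f(x) = 5.86*-0.99 = -5.8014
Total = -5.8014 - 7.7421 = -13.5435


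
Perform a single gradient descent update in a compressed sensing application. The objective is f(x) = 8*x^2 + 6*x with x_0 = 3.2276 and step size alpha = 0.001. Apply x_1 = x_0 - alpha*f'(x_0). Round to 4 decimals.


We compute the gradient at x_0 and apply the update.
f'(x) = 16*x + 6
f'(3.2276) = 16*3.2276 + 6 = 57.6416
x_1 = 3.2276 - 0.001*57.6416 = 3.17


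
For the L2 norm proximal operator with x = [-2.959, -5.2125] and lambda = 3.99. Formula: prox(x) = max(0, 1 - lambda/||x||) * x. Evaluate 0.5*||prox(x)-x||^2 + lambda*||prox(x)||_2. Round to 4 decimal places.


Step 1: Compute ||x||.
||x|| = 5.9938
Step 2: Compute scaling factor.
scale = max(0, 1 - 3.99/5.9938) = 0.3343
Step 3: prox(x) = [-0.9892, -1.7426]
||prox(x)|| = 2.0038
Step 4: Proximal objective.
0.5*||prox-x||^2 = 7.9601
lambda*||prox|| = 7.9952
Total = 15.9553


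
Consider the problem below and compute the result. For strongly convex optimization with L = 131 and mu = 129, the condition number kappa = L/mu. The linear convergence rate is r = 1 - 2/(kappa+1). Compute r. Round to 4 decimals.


Step 1: Compute the condition number.
kappa = L/mu = 131/129 = 1.0155
Step 2: Compute the convergence rate.
r = 1 - 2/(kappa + 1) = 1 - 2*mu/(L + mu) = (L - mu)/(L + mu) = 2/260 = 0.0077


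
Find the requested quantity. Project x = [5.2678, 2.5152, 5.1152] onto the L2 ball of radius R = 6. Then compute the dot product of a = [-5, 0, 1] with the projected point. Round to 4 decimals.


Step 1: Compute ||x|| (intermediates to 6 decimals).
||x|| = sqrt(5.2678^2 + 2.5152^2 + 5.1152^2) = 7.761522
Step 2: Project.
Since ||x|| > R, scale = R/||x|| = 6/7.761522 = 0.773044, proj(x) = scale * x
proj(x) = [4.072241, 1.94436, 3.954275]
Step 3: Dot product.
a^T * proj(x) = -5*4.072241 + 0*1.94436 + 1*3.954275 = -16.4069


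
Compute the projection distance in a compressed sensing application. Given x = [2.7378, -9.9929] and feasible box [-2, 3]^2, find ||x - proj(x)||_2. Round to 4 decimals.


Project each component onto [-2, 3].
clip(2.7378) = 2.7378, clip(-9.9929) = -2.0
Projection = [2.7378, -2.0]
Squared diffs: [0.0, 63.8865]
Distance = sqrt(63.8865) = 7.9929


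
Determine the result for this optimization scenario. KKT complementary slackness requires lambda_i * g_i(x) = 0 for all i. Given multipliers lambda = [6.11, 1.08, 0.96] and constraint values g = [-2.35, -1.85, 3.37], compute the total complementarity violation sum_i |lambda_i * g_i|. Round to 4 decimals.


KKT complementary slackness check:
lambda_1 * g_1 = 6.11 * -2.35 = -14.3585
lambda_2 * g_2 = 1.08 * -1.85 = -1.998
lambda_3 * g_3 = 0.96 * 3.37 = 3.2352
Total violation = 14.3585 + 1.998 + 3.2352 = 19.5917


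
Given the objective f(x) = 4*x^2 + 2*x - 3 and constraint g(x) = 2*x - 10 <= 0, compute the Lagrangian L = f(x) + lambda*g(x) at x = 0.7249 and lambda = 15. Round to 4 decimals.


Step 1: Evaluate f(x).
f(0.7249) = 4*0.7249^2 + 2*0.7249 - 3 = 0.5517
Step 2: Evaluate g(x).
g(0.7249) = 2*0.7249 - 10 = -8.5502
Step 3: Compute Lagrangian.
L = 0.5517 + 15*-8.5502 = -127.7013


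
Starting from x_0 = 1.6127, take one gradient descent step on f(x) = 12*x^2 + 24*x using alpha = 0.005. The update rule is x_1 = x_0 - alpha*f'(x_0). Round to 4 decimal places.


We compute the gradient at x_0 and apply the update.
f'(x) = 24*x + 24
f'(1.6127) = 24*1.6127 + 24 = 62.7048
x_1 = 1.6127 - 0.005*62.7048 = 1.2992


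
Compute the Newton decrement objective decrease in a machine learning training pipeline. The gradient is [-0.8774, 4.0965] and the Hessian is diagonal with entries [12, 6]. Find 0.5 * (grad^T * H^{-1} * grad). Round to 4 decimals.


Step 1: H is diagonal, so H^(-1) * g = [-0.0731, 0.6828].
Step 2: g^T H^(-1) g = sum_i g_i^2 / H_ii
  = (-0.8774)^2/12 + (4.0965)^2/6
  = 0.0642 + 2.7969 = 2.861
Step 3: Objective decrease = 0.5 * g^T H^(-1) g = 1.4305


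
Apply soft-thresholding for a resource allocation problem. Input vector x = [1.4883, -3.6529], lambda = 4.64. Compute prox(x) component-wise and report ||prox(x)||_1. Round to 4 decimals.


Soft-thresholding with lambda = 4.64:
prox(1.4883) = sign(1.4883)*max(|1.4883| - 4.64, 0) = 0.0
prox(-3.6529) = sign(-3.6529)*max(|-3.6529| - 4.64, 0) = 0.0
prox(x) = [0.0, 0.0]
||prox(x)||_1 = 0.0 + 0.0 = 0.0


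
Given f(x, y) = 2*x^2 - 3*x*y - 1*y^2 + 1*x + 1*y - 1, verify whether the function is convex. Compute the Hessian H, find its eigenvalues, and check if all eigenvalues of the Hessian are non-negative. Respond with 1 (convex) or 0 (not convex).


The Hessian of f(x,y) = 2*x^2 - 3*x*y - 1*y^2 + 1*x + 1*y - 1 is:
H = [[4, -3], [-3, -2]]
Trace = 4 - 2 = 2
Determinant = 4*-2 - (-3)^2 = -17
Discriminant = (2)^2 - 4*-17 = 72.0
Eigenvalues: lambda_1 = -3.2426, lambda_2 = 5.2426
The function is not convex.

0


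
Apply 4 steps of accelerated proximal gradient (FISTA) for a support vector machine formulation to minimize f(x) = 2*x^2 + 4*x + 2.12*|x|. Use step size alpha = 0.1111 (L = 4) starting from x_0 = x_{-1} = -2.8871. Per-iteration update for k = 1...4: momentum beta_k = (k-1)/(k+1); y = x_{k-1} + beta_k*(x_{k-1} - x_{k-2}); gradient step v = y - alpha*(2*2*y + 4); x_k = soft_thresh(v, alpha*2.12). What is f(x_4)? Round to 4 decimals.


FISTA on f(x) = 2*x^2 + 4*x + 2.12*|x|
L = 4, alpha = 0.1111
Iteration 1: beta = 0.0, y = -2.8871 + 0.0*(-2.8871 + 2.8871) = -2.8871
  grad(y) = -7.5484, v = y - alpha*grad = -2.0485
  prox(v) = soft_thresh(-2.0485, 0.2355) = -1.8129
Iteration 2: beta = 0.3333, y = -1.8129 + 0.3333*(-1.8129 + 2.8871) = -1.4549
  grad(y) = -1.8196, v = y - alpha*grad = -1.2527
  prox(v) = soft_thresh(-1.2527, 0.2355) = -1.0172
Iteration 3: beta = 0.5, y = -1.0172 + 0.5*(-1.0172 + 1.8129) = -0.6193
  grad(y) = 1.5227, v = y - alpha*grad = -0.7885
  prox(v) = soft_thresh(-0.7885, 0.2355) = -0.553
Iteration 4: beta = 0.6, y = -0.553 + 0.6*(-0.553 + 1.0172) = -0.2744
  grad(y) = 2.9023, v = y - alpha*grad = -0.5969
  prox(v) = soft_thresh(-0.5969, 0.2355) = -0.3613
f(x_4) = 2*(-0.3613)^2 + 4*(-0.3613) + 2.12*|-0.3613| = -0.4182


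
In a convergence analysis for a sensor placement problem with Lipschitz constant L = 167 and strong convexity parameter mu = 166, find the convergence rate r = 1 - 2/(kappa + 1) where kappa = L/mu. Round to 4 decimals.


Step 1: Compute the condition number.
kappa = L/mu = 167/166 = 1.006
Step 2: Compute the convergence rate.
r = 1 - 2/(kappa + 1) = 1 - 2*mu/(L + mu) = (L - mu)/(L + mu) = 1/333 = 0.003


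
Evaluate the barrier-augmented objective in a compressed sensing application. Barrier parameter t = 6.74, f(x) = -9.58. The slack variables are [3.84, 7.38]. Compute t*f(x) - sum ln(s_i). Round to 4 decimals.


Step 1: Compute log-barrier.
ln values: [1.3455, 1.9988]
phi = -(1.3455 + 1.9988) = -3.3442
Step 2: Compute augmented objective.
t*f(x) = 6.74*-9.58 = -64.5692
Total = -64.5692 - 3.3442 = -67.9134


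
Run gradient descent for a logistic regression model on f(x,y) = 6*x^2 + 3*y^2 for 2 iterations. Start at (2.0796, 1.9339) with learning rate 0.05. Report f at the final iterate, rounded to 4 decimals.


Gradient descent on f(x,y) = 6*x^2 + 3*y^2.
Starting point: (2.0796, 1.9339), alpha = 0.05
Step 1: grad_x = 2*6*2.0796 = 24.9552, grad_y = 2*3*1.9339 = 11.6034
  x_1 = 2.0796 - 0.05*24.9552 = 0.8318
  y_1 = 1.9339 - 0.05*11.6034 = 1.3537
Step 2: grad_x = 2*6*0.8318 = 9.9821, grad_y = 2*3*1.3537 = 8.1224
  x_2 = 0.8318 - 0.05*9.9821 = 0.3327
  y_2 = 1.3537 - 0.05*8.1224 = 0.9476
f(0.3327, 0.9476) = 6*0.3327^2 + 3*0.9476^2 = 3.3582


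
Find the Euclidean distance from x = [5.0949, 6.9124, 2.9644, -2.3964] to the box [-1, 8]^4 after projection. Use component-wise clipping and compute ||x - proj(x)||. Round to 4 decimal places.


Project each component onto [-1, 8].
clip(5.0949) = 5.0949, clip(6.9124) = 6.9124, clip(2.9644) = 2.9644, clip(-2.3964) = -1.0
Projection = [5.0949, 6.9124, 2.9644, -1.0]
Squared diffs: [0.0, 0.0, 0.0, 1.9499]
Distance = sqrt(1.9499) = 1.3964


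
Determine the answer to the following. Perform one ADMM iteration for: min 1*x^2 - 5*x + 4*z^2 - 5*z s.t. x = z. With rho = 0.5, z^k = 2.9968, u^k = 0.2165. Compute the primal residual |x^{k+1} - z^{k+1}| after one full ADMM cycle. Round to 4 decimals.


ADMM iteration with rho = 0.5, z^k = 2.9968, u^k = 0.2165
Step 1: x-update.
Minimize 1*x^2 - 5*x + (0.5/2)*(x - 2.9968 + 0.2165)^2
FOC: (2*1 + 0.5)*x = 5 + 0.5*(2.9968 - 0.2165)
x^{k+1} = 2.5561
Step 2: z-update.
Minimize 4*z^2 - 5*z + (0.5/2)*(2.5561 - z + 0.2165)^2
FOC: (2*4 + 0.5)*z = 5 + 0.5*(2.5561 + 0.2165)
z^{k+1} = 0.7513
Step 3: u-update.
u^{k+1} = 0.2165 + 2.5561 - 0.7513 = 2.0212
Step 4: Primal residual = |2.5561 - 0.7513| = 1.8047


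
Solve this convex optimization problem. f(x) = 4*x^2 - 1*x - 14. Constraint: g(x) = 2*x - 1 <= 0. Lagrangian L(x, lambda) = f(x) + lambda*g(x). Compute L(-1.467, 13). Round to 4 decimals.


Step 1: Evaluate f(x).
f(-1.467) = 4*(-1.467)^2 - 1*(-1.467) - 14 = -3.9246
Step 2: Evaluate g(x).
g(-1.467) = 2*-1.467 - 1 = -3.934
Step 3: Compute Lagrangian.
L = -3.9246 + 13*-3.934 = -55.0666


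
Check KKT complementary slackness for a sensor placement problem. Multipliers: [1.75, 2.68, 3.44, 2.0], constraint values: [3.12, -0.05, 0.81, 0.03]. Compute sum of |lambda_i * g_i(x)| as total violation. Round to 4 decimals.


KKT complementary slackness check:
lambda_1 * g_1 = 1.75 * 3.12 = 5.46
lambda_2 * g_2 = 2.68 * -0.05 = -0.134
lambda_3 * g_3 = 3.44 * 0.81 = 2.7864
lambda_4 * g_4 = 2.0 * 0.03 = 0.06
Total violation = 5.46 + 0.134 + 2.7864 + 0.06 = 8.4404


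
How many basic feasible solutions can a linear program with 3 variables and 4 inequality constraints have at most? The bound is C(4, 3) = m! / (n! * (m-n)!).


Each vertex corresponds to some choice of n active constraints out of m, so the number of vertices is at most C(m, n) = m! / (n!(m-n)!).
m = 4, n = 3
Numerator: 4 * 3 * 2
Denominator: 3! = 6
C(4, 3) = 4


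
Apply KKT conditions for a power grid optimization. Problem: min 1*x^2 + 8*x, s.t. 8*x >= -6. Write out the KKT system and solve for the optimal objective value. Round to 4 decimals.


Step 1: Try lambda = 0 (constraint inactive).
x_unc = -8/(2*1) = -4.0
Check: 8*-4.0 = -32.0 < -6 -- violated!
Step 2: Constraint must be active: 8*x = -6
x* = -6/8 = -0.75
lambda = (2*1*(-0.75) + 8)/8 = 0.8125
Step 3: Compute optimal value.
f(x*) = 1*(-0.75)^2 + 8*(-0.75) = -5.4375


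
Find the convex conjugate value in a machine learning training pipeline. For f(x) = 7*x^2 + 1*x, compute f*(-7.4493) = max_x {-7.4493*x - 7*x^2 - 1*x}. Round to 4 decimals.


f*(y) = sup_x {y*x - a*x^2 - b*x} = sup_x {(y-b)*x - a*x^2}
FOC: (y - b) - 2a*x = 0 => x* = (y - b)/(2a)
x* = (-7.4493 - 1)/(2*7) = -0.6035
f*(-7.4493) = (y-b)^2/(4a) = (-7.4493 - 1)^2/(4*7)
= 71.3907/28 = 2.5497


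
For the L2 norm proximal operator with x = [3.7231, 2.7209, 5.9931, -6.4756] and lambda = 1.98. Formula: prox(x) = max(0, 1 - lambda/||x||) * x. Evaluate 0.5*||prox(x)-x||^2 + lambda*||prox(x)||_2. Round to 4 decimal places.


Step 1: Compute ||x||.
||x|| = 9.9557
Step 2: Compute scaling factor.
scale = max(0, 1 - 1.98/9.9557) = 0.8011
Step 3: prox(x) = [2.9826, 2.1798, 4.8012, -5.1877]
||prox(x)|| = 7.9757
Step 4: Proximal objective.
0.5*||prox-x||^2 = 1.9602
lambda*||prox|| = 15.7919
Total = 17.752


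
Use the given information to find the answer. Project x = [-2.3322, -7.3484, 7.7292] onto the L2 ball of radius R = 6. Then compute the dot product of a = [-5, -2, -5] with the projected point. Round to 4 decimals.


Step 1: Compute ||x|| (intermediates to 6 decimals).
||x|| = sqrt((-2.3322)^2 + (-7.3484)^2 + 7.7292^2) = 10.916898
Step 2: Project.
Since ||x|| > R, scale = R/||x|| = 6/10.916898 = 0.549607, proj(x) = scale * x
proj(x) = [-1.281793, -4.038732, 4.248022]
Step 3: Dot product.
a^T * proj(x) = -5*(-1.281793) - 2*(-4.038732) - 5*4.248022 = -6.7537


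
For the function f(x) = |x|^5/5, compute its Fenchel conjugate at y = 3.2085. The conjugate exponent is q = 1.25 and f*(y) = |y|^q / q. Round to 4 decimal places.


The conjugate exponent q satisfies 1/p + 1/q = 1.
p = 5, so q = 5/(5 - 1) = 1.25
|y|^q = 3.2085^1.25 = 4.2942
f*(3.2085) = 4.2942 / 1.25 = 3.4353


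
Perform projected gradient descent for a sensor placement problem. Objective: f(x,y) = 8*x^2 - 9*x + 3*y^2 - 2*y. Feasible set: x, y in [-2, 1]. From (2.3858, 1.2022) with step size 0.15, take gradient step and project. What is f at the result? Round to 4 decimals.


Step 1: Compute gradient at (2.3858, 1.2022).
grad_x = 2*8*2.3858 - 9 = 29.1728
grad_y = 2*3*1.2022 - 2 = 5.2132
Step 2: Gradient step.
x_raw = 2.3858 - 0.15*29.1728 = -1.9901
y_raw = 1.2022 - 0.15*5.2132 = 0.4202
Step 3: Project onto [-2, 1].
x_proj = clip(-1.9901) = -1.9901
y_proj = clip(0.4202) = 0.4202
Step 4: Evaluate f.
f(-1.9901, 0.4202) = 49.285


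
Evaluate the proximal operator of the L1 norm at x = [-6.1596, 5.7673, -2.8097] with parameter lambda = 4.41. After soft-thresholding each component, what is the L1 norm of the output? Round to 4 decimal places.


Soft-thresholding with lambda = 4.41:
prox(-6.1596) = sign(-6.1596)*max(|-6.1596| - 4.41, 0) = -1.7496
prox(5.7673) = sign(5.7673)*max(|5.7673| - 4.41, 0) = 1.3573
prox(-2.8097) = sign(-2.8097)*max(|-2.8097| - 4.41, 0) = 0.0
prox(x) = [-1.7496, 1.3573, 0.0]
||prox(x)||_1 = 1.7496 + 1.3573 + 0.0 = 3.1069


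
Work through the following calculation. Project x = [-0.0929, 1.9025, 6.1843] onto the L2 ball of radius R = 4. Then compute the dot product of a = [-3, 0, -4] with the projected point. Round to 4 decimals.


Step 1: Compute ||x|| (intermediates to 6 decimals).
||x|| = sqrt((-0.0929)^2 + 1.9025^2 + 6.1843^2) = 6.470989
Step 2: Project.
Since ||x|| > R, scale = R/||x|| = 4/6.470989 = 0.618144, proj(x) = scale * x
proj(x) = [-0.057426, 1.176019, 3.822788]
Step 3: Dot product.
a^T * proj(x) = -3*(-0.057426) + 0*1.176019 - 4*3.822788 = -15.1189


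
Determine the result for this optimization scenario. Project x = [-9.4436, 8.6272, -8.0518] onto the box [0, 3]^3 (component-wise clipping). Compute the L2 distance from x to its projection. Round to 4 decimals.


Project each component onto [0, 3].
clip(-9.4436) = 0.0, clip(8.6272) = 3.0, clip(-8.0518) = 0.0
Projection = [0.0, 3.0, 0.0]
Squared diffs: [89.1816, 31.6654, 64.8315]
Distance = sqrt(185.6785) = 13.6264


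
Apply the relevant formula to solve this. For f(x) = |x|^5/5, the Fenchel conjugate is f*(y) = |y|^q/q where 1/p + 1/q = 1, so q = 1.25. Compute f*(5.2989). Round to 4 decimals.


The conjugate exponent q satisfies 1/p + 1/q = 1.
p = 5, so q = 5/(5 - 1) = 1.25
|y|^q = 5.2989^1.25 = 8.0396
f*(5.2989) = 8.0396 / 1.25 = 6.4316


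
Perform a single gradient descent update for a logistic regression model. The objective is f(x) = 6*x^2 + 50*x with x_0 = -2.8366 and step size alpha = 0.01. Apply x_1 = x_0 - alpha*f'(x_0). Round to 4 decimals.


We compute the gradient at x_0 and apply the update.
f'(x) = 12*x + 50
f'(-2.8366) = 12*-2.8366 + 50 = 15.9608
x_1 = -2.8366 - 0.01*15.9608 = -2.9962


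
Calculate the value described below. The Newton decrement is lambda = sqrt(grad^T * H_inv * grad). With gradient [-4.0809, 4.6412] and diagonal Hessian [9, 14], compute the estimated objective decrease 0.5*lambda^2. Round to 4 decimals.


Step 1: H is diagonal, so H^(-1) * g = [-0.4534, 0.3315].
Step 2: g^T H^(-1) g = sum_i g_i^2 / H_ii
  = (-4.0809)^2/9 + (4.6412)^2/14
  = 1.8504 + 1.5386 = 3.389
Step 3: Objective decrease = 0.5 * g^T H^(-1) g = 1.6945


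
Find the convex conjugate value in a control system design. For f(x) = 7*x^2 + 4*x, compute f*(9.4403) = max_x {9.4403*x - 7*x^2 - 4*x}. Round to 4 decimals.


f*(y) = sup_x {y*x - a*x^2 - b*x} = sup_x {(y-b)*x - a*x^2}
FOC: (y - b) - 2a*x = 0 => x* = (y - b)/(2a)
x* = (9.4403 - 4)/(2*7) = 0.3886
f*(9.4403) = (y-b)^2/(4a) = (9.4403 - 4)^2/(4*7)
= 29.5969/28 = 1.057


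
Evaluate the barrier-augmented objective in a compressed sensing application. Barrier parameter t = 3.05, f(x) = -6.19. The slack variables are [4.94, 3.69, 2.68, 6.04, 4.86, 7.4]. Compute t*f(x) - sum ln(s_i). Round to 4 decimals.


Step 1: Compute log-barrier.
ln values: [1.5974, 1.3056, 0.9858, 1.7984, 1.581, 2.0015]
phi = -(1.5974 + 1.3056 + 0.9858 + 1.7984 + 1.581 + 2.0015) = -9.2697
Step 2: Compute augmented objective.
t*f(x) = 3.05*-6.19 = -18.8795
Total = -18.8795 - 9.2697 = -28.1492


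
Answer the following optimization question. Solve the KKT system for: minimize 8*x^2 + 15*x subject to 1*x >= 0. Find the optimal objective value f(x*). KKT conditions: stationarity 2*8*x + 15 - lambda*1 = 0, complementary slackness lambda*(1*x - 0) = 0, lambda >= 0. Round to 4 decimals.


Step 1: Try lambda = 0 (constraint inactive).
x_unc = -15/(2*8) = -0.9375
Check: 1*-0.9375 = -0.9375 < 0 -- violated!
Step 2: Constraint must be active: 1*x = 0
x* = 0/1 = 0.0
lambda = (2*8*0.0 + 15)/1 = 15.0
Step 3: Compute optimal value.
f(x*) = 8*0.0^2 + 15*0.0 = 0.0


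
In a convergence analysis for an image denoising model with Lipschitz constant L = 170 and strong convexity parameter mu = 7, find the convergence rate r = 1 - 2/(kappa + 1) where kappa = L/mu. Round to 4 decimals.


Step 1: Compute the condition number.
kappa = L/mu = 170/7 = 24.2857
Step 2: Compute the convergence rate.
r = 1 - 2/(kappa + 1) = 1 - 2*mu/(L + mu) = (L - mu)/(L + mu) = 163/177 = 0.9209


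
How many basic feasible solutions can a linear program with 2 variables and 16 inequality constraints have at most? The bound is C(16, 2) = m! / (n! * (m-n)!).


Each vertex corresponds to some choice of n active constraints out of m, so the number of vertices is at most C(m, n) = m! / (n!(m-n)!).
m = 16, n = 2
Numerator: 16 * 15
Denominator: 2! = 2
C(16, 2) = 120


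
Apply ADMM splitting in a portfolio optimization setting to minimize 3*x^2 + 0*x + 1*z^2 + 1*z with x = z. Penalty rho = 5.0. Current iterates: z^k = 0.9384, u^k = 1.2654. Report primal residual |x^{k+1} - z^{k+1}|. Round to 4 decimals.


ADMM iteration with rho = 5.0, z^k = 0.9384, u^k = 1.2654
Step 1: x-update.
Minimize 3*x^2 + 0*x + (5.0/2)*(x - 0.9384 + 1.2654)^2
FOC: (2*3 + 5.0)*x = 0 + 5.0*(0.9384 - 1.2654)
x^{k+1} = -0.1486
Step 2: z-update.
Minimize 1*z^2 + 1*z + (5.0/2)*(-0.1486 - z + 1.2654)^2
FOC: (2*1 + 5.0)*z = -1 + 5.0*(-0.1486 + 1.2654)
z^{k+1} = 0.6548
Step 3: u-update.
u^{k+1} = 1.2654 - 0.1486 - 0.6548 = 0.4619
Step 4: Primal residual = |-0.1486 - 0.6548| = 0.8035


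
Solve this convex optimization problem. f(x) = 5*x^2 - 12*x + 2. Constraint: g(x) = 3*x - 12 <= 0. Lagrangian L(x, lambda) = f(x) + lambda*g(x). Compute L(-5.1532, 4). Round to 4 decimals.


Step 1: Evaluate f(x).
f(-5.1532) = 5*(-5.1532)^2 - 12*(-5.1532) + 2 = 196.6158
Step 2: Evaluate g(x).
g(-5.1532) = 3*-5.1532 - 12 = -27.4596
Step 3: Compute Lagrangian.
L = 196.6158 + 4*-27.4596 = 86.7774


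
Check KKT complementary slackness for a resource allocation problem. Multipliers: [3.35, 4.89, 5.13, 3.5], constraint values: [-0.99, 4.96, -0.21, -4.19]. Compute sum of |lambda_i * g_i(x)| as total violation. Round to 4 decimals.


KKT complementary slackness check:
lambda_1 * g_1 = 3.35 * -0.99 = -3.3165
lambda_2 * g_2 = 4.89 * 4.96 = 24.2544
lambda_3 * g_3 = 5.13 * -0.21 = -1.0773
lambda_4 * g_4 = 3.5 * -4.19 = -14.665
Total violation = 3.3165 + 24.2544 + 1.0773 + 14.665 = 43.3132


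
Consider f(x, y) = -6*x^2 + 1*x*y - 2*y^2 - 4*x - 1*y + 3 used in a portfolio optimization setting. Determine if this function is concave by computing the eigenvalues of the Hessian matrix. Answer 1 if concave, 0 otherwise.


The Hessian of f(x,y) = -6*x^2 + 1*x*y - 2*y^2 - 4*x - 1*y + 3 is:
H = [[-12, 1], [1, -4]]
Trace = -12 - 4 = -16
Determinant = -12*-4 - (1)^2 = 47
Discriminant = (-16)^2 - 4*47 = 68.0
Eigenvalues: lambda_1 = -12.1231, lambda_2 = -3.8769
The function is concave.

1


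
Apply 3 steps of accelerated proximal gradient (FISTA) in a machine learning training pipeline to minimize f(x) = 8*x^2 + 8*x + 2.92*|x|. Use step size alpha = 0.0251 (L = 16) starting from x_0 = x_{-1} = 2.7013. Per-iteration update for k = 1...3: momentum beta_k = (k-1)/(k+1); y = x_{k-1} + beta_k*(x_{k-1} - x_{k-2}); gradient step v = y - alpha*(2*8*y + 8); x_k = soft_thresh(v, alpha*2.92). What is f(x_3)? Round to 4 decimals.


FISTA on f(x) = 8*x^2 + 8*x + 2.92*|x|
L = 16, alpha = 0.0251
Iteration 1: beta = 0.0, y = 2.7013 + 0.0*(2.7013 - 2.7013) = 2.7013
  grad(y) = 51.2208, v = y - alpha*grad = 1.4157
  prox(v) = soft_thresh(1.4157, 0.0733) = 1.3424
Iteration 2: beta = 0.3333, y = 1.3424 + 0.3333*(1.3424 - 2.7013) = 0.8894
  grad(y) = 22.2302, v = y - alpha*grad = 0.3314
  prox(v) = soft_thresh(0.3314, 0.0733) = 0.2581
Iteration 3: beta = 0.5, y = 0.2581 + 0.5*(0.2581 - 1.3424) = -0.284
  grad(y) = 3.4559, v = y - alpha*grad = -0.3707
  prox(v) = soft_thresh(-0.3707, 0.0733) = -0.2975
f(x_3) = 8*(-0.2975)^2 + 8*(-0.2975) + 2.92*|-0.2975| = -0.8032


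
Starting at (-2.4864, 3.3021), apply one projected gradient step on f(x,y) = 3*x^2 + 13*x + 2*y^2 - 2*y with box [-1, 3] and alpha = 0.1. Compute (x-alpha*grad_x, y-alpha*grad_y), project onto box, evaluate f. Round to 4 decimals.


Step 1: Compute gradient at (-2.4864, 3.3021).
grad_x = 2*3*-2.4864 + 13 = -1.9184
grad_y = 2*2*3.3021 - 2 = 11.2084
Step 2: Gradient step.
x_raw = -2.4864 - 0.1*-1.9184 = -2.2946
y_raw = 3.3021 - 0.1*11.2084 = 2.1813
Step 3: Project onto [-1, 3].
x_proj = clip(-2.2946) = -1.0
y_proj = clip(2.1813) = 2.1813
Step 4: Evaluate f.
f(-1.0, 2.1813) = -4.8467


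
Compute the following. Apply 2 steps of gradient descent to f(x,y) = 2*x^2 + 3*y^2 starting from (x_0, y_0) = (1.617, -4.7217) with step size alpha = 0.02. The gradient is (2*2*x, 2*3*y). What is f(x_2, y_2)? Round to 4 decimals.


Gradient descent on f(x,y) = 2*x^2 + 3*y^2.
Starting point: (1.617, -4.7217), alpha = 0.02
Step 1: grad_x = 2*2*1.617 = 6.468, grad_y = 2*3*-4.7217 = -28.3302
  x_1 = 1.617 - 0.02*6.468 = 1.4876
  y_1 = -4.7217 - 0.02*-28.3302 = -4.1551
Step 2: grad_x = 2*2*1.4876 = 5.9506, grad_y = 2*3*-4.1551 = -24.9306
  x_2 = 1.4876 - 0.02*5.9506 = 1.3686
  y_2 = -4.1551 - 0.02*-24.9306 = -3.6565
f(1.3686, -3.6565) = 2*1.3686^2 + 3*(-3.6565)^2 = 43.8559


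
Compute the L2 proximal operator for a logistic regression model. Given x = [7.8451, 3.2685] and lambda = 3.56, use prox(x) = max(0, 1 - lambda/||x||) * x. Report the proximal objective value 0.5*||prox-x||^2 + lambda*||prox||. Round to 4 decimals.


Step 1: Compute ||x||.
||x|| = 8.4987
Step 2: Compute scaling factor.
scale = max(0, 1 - 3.56/8.4987) = 0.5811
Step 3: prox(x) = [4.5589, 1.8994]
||prox(x)|| = 4.9387
Step 4: Proximal objective.
0.5*||prox-x||^2 = 6.3368
lambda*||prox|| = 17.5818
Total = 23.9187


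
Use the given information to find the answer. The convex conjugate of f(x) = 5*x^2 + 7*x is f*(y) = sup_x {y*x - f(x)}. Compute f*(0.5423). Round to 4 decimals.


f*(y) = sup_x {y*x - a*x^2 - b*x} = sup_x {(y-b)*x - a*x^2}
FOC: (y - b) - 2a*x = 0 => x* = (y - b)/(2a)
x* = (0.5423 - 7)/(2*5) = -0.6458
f*(0.5423) = (y-b)^2/(4a) = (0.5423 - 7)^2/(4*5)
= 41.7019/20 = 2.0851


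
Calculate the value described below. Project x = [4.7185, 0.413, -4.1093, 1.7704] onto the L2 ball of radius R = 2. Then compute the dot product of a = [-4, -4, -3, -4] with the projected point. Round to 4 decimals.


Step 1: Compute ||x|| (intermediates to 6 decimals).
||x|| = sqrt(4.7185^2 + 0.413^2 + (-4.1093)^2 + 1.7704^2) = 6.515787
Step 2: Project.
Since ||x|| > R, scale = R/||x|| = 2/6.515787 = 0.306947, proj(x) = scale * x
proj(x) = [1.448329, 0.126769, -1.261337, 0.543419]
Step 3: Dot product.
a^T * proj(x) = -4*1.448329 - 4*0.126769 - 3*(-1.261337) - 4*0.543419 = -4.6901


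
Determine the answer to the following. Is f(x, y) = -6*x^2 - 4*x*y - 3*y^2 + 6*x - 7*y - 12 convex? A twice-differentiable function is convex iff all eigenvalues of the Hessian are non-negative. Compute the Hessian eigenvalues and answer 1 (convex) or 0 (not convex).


The Hessian of f(x,y) = -6*x^2 - 4*x*y - 3*y^2 + 6*x - 7*y - 12 is:
H = [[-12, -4], [-4, -6]]
Trace = -12 - 6 = -18
Determinant = -12*-6 - (-4)^2 = 56
Discriminant = (-18)^2 - 4*56 = 100.0
Eigenvalues: lambda_1 = -14.0, lambda_2 = -4.0
The function is not convex.

0


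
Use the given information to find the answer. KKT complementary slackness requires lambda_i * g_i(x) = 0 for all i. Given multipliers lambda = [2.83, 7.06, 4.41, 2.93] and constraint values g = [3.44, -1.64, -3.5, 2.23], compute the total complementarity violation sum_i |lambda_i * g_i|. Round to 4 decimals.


KKT complementary slackness check:
lambda_1 * g_1 = 2.83 * 3.44 = 9.7352
lambda_2 * g_2 = 7.06 * -1.64 = -11.5784
lambda_3 * g_3 = 4.41 * -3.5 = -15.435
lambda_4 * g_4 = 2.93 * 2.23 = 6.5339
Total violation = 9.7352 + 11.5784 + 15.435 + 6.5339 = 43.2825


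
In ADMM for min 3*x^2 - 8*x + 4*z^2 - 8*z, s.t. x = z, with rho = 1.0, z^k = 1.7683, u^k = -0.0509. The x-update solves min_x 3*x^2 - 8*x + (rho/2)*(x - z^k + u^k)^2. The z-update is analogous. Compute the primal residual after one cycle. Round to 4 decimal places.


ADMM iteration with rho = 1.0, z^k = 1.7683, u^k = -0.0509
Step 1: x-update.
Minimize 3*x^2 - 8*x + (1.0/2)*(x - 1.7683 - 0.0509)^2
FOC: (2*3 + 1.0)*x = 8 + 1.0*(1.7683 + 0.0509)
x^{k+1} = 1.4027
Step 2: z-update.
Minimize 4*z^2 - 8*z + (1.0/2)*(1.4027 - z - 0.0509)^2
FOC: (2*4 + 1.0)*z = 8 + 1.0*(1.4027 - 0.0509)
z^{k+1} = 1.0391
Step 3: u-update.
u^{k+1} = -0.0509 + 1.4027 - 1.0391 = 0.3127
Step 4: Primal residual = |1.4027 - 1.0391| = 0.3636
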